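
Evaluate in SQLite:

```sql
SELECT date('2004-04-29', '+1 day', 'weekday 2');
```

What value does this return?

2004-05-04

Advancing 1 more day within April lands on 2004-04-30.
`weekday 2` advances to the next Tuesday; 2004-04-30 is a Friday, so it moves forward to 2004-05-04.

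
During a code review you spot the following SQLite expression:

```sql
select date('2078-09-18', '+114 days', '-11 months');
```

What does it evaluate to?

2078-02-10

Applying '+114 days' to 2078-09-18: counting 114 days forward gives 2079-01-10.
Adding -11 months to 2079-01-10 gives 2078-02-10.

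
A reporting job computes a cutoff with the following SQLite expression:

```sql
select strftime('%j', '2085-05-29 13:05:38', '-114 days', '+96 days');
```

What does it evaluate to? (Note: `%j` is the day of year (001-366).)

First apply '-114 days', '+96 days': 2085-05-29 13:05:38 → 2085-05-11 13:05:38.
Day-of-year for 2085-05-11: days since 2085-01-01 inclusive = 131, zero-padded to 131.

131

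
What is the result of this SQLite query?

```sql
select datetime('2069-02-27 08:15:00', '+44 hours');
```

+44 hours from 2069-02-27 08:15:00 is 2069-03-01 04:15:00 (crosses midnight).

2069-03-01 04:15:00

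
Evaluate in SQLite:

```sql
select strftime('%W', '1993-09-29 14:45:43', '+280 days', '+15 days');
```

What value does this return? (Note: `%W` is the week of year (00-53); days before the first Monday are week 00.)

First apply '+280 days', '+15 days': 1993-09-29 14:45:43 → 1994-07-21 14:45:43.
1994-07-21 is a Thursday. SQLite's %W counts Mondays since the year started; the result is 29.

29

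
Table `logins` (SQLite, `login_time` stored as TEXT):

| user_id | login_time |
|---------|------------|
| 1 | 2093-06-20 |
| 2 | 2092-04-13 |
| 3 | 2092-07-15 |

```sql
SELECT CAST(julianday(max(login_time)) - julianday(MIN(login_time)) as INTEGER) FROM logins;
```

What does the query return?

MIN = 2092-04-13, MAX = 2093-06-20.
17 days remain in April 2092 after the 13th (30 − 13).
Full months from May 2092 through May 2093 contribute their day counts.
Then 20 days into June 2093.
Total: 17 + 31 + 30 + 31 + 31 + 30 + 31 + 30 + 31 + 31 + 28 + 31 + 30 + 31 + 20 = 433.

433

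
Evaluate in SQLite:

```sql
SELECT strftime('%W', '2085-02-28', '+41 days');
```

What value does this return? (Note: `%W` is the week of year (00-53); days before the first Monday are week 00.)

First apply '+41 days': 2085-02-28 → 2085-04-10.
2085-04-10 is a Tuesday. SQLite's %W counts Mondays since the year started; the result is 15.

15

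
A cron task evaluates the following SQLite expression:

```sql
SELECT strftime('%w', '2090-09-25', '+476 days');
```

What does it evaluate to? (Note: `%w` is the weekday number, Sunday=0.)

1

First apply '+476 days': 2090-09-25 → 2092-01-14.
2092-01-14 is a Monday; with Sunday=0 that is 1.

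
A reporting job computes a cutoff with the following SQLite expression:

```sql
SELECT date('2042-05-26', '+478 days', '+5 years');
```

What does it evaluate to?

Applying '+478 days' to 2042-05-26: counting 478 days forward gives 2043-09-16.
Adding +5 years to 2043-09-16 gives 2048-09-16.

2048-09-16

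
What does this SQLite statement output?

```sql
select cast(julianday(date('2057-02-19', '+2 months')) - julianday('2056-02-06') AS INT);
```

Adding +2 months to 2057-02-19 gives 2057-04-19.
23 days remain in February 2056 after the 6th (29 − 6).
Full months from March 2056 through March 2057 contribute their day counts.
Then 19 days into April 2057.
Total: 23 + 31 + 30 + 31 + 30 + 31 + 31 + 30 + 31 + 30 + 31 + 31 + 28 + 31 + 19 = 438.

438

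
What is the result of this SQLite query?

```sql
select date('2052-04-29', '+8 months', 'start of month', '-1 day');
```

2052-11-30

Adding +8 months to 2052-04-29 gives 2052-12-29.
`start of month` rewinds 2052-12-29 to 2052-12-01.
Going back 1 day from 2052-12-01 reaches 2052-11-30 (last day of November, 30 days).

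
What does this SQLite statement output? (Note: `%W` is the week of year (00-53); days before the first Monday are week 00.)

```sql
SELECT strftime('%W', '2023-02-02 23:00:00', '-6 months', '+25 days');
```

34

First apply '-6 months', '+25 days': 2023-02-02 23:00:00 → 2022-08-27 23:00:00.
2022-08-27 is a Saturday. SQLite's %W counts Mondays since the year started; the result is 34.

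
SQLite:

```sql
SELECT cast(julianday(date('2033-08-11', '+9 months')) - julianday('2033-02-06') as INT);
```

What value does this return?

Adding +9 months to 2033-08-11 gives 2034-05-11.
22 days remain in February 2033 after the 6th (28 − 6).
Full months from March 2033 through April 2034 contribute their day counts.
Then 11 days into May 2034.
Total: 22 + 31 + 30 + 31 + 30 + 31 + 31 + 30 + 31 + 30 + 31 + 31 + 28 + 31 + 30 + 11 = 459.

459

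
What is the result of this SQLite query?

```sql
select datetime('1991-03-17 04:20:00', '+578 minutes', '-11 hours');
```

1991-03-17 02:58:00

578 minutes = 9h 38m; +578 minutes from 1991-03-17 04:20:00 is 1991-03-17 13:58:00.
-11 hours from 1991-03-17 13:58:00 is 1991-03-17 02:58:00.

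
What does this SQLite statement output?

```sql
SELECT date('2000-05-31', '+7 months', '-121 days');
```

2000-09-01

Adding +7 months to 2000-05-31 gives 2000-12-31.
Applying '-121 days' to 2000-12-31: counting 121 days back gives 2000-09-01.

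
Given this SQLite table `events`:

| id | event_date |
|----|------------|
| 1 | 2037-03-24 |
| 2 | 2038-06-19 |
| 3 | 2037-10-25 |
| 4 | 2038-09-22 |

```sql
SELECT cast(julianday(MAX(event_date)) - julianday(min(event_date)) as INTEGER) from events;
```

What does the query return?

MIN = 2037-03-24, MAX = 2038-09-22.
7 days remain in March 2037 after the 24th (31 − 24).
Full months from April 2037 through August 2038 contribute their day counts.
Then 22 days into September 2038.
Total: 7 + 30 + 31 + 30 + 31 + 31 + 30 + 31 + 30 + 31 + 31 + 28 + 31 + 30 + 31 + 30 + 31 + 31 + 22 = 547.

547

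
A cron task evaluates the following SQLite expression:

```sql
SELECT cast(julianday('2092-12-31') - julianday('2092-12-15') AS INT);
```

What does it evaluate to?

16

Both dates are in December 2092: 31 − 15 = 16.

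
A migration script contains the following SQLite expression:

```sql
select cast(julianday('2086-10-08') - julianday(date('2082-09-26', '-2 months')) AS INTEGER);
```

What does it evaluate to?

Adding -2 months to 2082-09-26 gives 2082-07-26.
5 days remain in July 2082 after the 26th (31 − 26).
Full months from August 2082 through September 2086 contribute their day counts.
Then 8 days into October 2086.
Total: 5 + 31 + 30 + 31 + 30 + 31 + 31 + 28 + 31 + 30 + 31 + 30 + 31 + 31 + 30 + 31 + 30 + 31 + 31 + 29 + 31 + 30 + 31 + 30 + 31 + 31 + 30 + 31 + 30 + 31 + 31 + 28 + 31 + 30 + 31 + 30 + 31 + 31 + 30 + 31 + 30 + 31 + 31 + 28 + 31 + 30 + 31 + 30 + 31 + 31 + 30 + 8 = 1535.

1535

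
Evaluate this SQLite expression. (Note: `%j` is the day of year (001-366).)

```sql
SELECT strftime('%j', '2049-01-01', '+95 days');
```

096

First apply '+95 days': 2049-01-01 → 2049-04-06.
Day-of-year for 2049-04-06: days since 2049-01-01 inclusive = 96, zero-padded to 096.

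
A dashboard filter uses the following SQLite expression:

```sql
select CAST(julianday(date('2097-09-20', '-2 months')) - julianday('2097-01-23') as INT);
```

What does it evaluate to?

Adding -2 months to 2097-09-20 gives 2097-07-20.
8 days remain in January 2097 after the 23rd (31 − 23).
February 2097: 28 days.
March 2097: 31 days.
April 2097: 30 days.
May 2097: 31 days.
June 2097: 30 days.
Then 20 days into July 2097.
Total: 8 + 28 + 31 + 30 + 31 + 30 + 20 = 178.

178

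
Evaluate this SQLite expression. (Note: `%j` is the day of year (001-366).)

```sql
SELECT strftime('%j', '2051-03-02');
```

061

Day-of-year for 2051-03-02: days since 2051-01-01 inclusive = 61, zero-padded to 061.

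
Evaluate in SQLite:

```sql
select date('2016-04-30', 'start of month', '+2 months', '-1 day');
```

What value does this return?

`start of month` rewinds 2016-04-30 to 2016-04-01.
Adding +2 months to 2016-04-01 gives 2016-06-01.
Going back 1 day from 2016-06-01 reaches 2016-05-31 (last day of May, 31 days).

2016-05-31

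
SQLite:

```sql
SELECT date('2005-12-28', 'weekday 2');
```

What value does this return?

2006-01-03

`weekday 2` advances to the next Tuesday; 2005-12-28 is a Wednesday, so it moves forward to 2006-01-03.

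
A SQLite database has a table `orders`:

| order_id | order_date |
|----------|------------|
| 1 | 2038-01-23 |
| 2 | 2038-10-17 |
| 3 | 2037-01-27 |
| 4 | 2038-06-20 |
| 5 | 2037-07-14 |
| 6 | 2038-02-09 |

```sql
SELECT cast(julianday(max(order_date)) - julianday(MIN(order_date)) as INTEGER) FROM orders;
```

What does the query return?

628

MIN = 2037-01-27, MAX = 2038-10-17.
4 days remain in January 2037 after the 27th (31 − 27).
Full months from February 2037 through September 2038 contribute their day counts.
Then 17 days into October 2038.
Total: 4 + 28 + 31 + 30 + 31 + 30 + 31 + 31 + 30 + 31 + 30 + 31 + 31 + 28 + 31 + 30 + 31 + 30 + 31 + 31 + 30 + 17 = 628.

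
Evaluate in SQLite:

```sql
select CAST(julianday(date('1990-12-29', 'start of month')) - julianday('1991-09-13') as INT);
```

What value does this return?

`start of month` rewinds 1990-12-29 to 1990-12-01.
30 days remain in December 1990 after the 1st (31 − 1).
Full months from January 1991 through August 1991 contribute their day counts.
Then 13 days into September 1991.
Total: 30 + 31 + 28 + 31 + 30 + 31 + 30 + 31 + 31 + 13 = 286.
The subtraction is earlier − later, so the result is −286 → -286.

-286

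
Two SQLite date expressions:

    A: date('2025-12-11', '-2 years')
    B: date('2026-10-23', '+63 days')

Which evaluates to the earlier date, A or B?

A = 2023-12-11.
B = 2026-12-25.
A is earlier.

A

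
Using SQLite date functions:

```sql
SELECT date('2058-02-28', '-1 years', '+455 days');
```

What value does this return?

2058-05-29

Adding -1 year to 2058-02-28 gives 2057-02-28.
Applying '+455 days' to 2057-02-28: counting 455 days forward gives 2058-05-29.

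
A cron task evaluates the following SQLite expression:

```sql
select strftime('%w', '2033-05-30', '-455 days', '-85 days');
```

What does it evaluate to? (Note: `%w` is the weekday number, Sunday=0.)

First apply '-455 days', '-85 days': 2033-05-30 → 2031-12-07.
2031-12-07 is a Sunday; with Sunday=0 that is 0.

0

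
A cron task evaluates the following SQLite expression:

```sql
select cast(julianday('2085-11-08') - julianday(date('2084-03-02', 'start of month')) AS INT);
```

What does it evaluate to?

617

`start of month` rewinds 2084-03-02 to 2084-03-01.
30 days remain in March 2084 after the 1st (31 − 1).
Full months from April 2084 through October 2085 contribute their day counts.
Then 8 days into November 2085.
Total: 30 + 30 + 31 + 30 + 31 + 31 + 30 + 31 + 30 + 31 + 31 + 28 + 31 + 30 + 31 + 30 + 31 + 31 + 30 + 31 + 8 = 617.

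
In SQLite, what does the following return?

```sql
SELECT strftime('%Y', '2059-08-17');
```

2059

`%Y` extracts the 4-digit year: 2059.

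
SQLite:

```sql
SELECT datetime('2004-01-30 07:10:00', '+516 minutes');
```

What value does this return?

2004-01-30 15:46:00

516 minutes = 8h 36m; +516 minutes from 2004-01-30 07:10:00 is 2004-01-30 15:46:00.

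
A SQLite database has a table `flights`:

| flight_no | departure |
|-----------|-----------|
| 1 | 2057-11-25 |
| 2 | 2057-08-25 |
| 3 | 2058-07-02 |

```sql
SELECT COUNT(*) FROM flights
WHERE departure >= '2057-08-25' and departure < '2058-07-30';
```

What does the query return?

3

Rows in [2057-08-25, 2058-07-30): 2057-11-25, 2057-08-25, 2058-07-02 → 3 rows.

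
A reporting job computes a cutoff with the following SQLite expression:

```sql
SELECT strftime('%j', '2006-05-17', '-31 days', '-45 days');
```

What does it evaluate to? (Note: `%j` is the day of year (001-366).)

First apply '-31 days', '-45 days': 2006-05-17 → 2006-03-02.
Day-of-year for 2006-03-02: days since 2006-01-01 inclusive = 61, zero-padded to 061.

061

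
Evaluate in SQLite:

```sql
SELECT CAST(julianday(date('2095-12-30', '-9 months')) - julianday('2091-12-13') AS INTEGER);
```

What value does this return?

Adding -9 months to 2095-12-30 gives 2095-03-30.
18 days remain in December 2091 after the 13th (31 − 13).
Full months from January 2092 through February 2095 contribute their day counts.
Then 30 days into March 2095.
Total: 18 + 31 + 29 + 31 + 30 + 31 + 30 + 31 + 31 + 30 + 31 + 30 + 31 + 31 + 28 + 31 + 30 + 31 + 30 + 31 + 31 + 30 + 31 + 30 + 31 + 31 + 28 + 31 + 30 + 31 + 30 + 31 + 31 + 30 + 31 + 30 + 31 + 31 + 28 + 30 = 1203.

1203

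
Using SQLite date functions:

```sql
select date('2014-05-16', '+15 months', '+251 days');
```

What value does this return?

2016-04-23

Adding +15 months to 2014-05-16 gives 2015-08-16.
Applying '+251 days' to 2015-08-16: counting 251 days forward gives 2016-04-23.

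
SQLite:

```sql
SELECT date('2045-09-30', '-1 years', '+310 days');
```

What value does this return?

2045-08-06

Adding -1 year to 2045-09-30 gives 2044-09-30.
Applying '+310 days' to 2044-09-30: counting 310 days forward gives 2045-08-06.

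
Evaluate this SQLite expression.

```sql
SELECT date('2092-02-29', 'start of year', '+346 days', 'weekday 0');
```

2092-12-14

`start of year` rewinds 2092-02-29 to 2092-01-01.
Applying '+346 days' to 2092-01-01: counting 346 days forward gives 2092-12-12.
`weekday 0` advances to the next Sunday; 2092-12-12 is a Friday, so it moves forward to 2092-12-14.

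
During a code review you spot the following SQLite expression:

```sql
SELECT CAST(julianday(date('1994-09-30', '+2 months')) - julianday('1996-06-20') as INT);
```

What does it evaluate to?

Adding +2 months to 1994-09-30 gives 1994-11-30.
0 days remain in November 1994 after the 30th (30 − 30).
Full months from December 1994 through May 1996 contribute their day counts.
Then 20 days into June 1996.
Total: 0 + 31 + 31 + 28 + 31 + 30 + 31 + 30 + 31 + 31 + 30 + 31 + 30 + 31 + 31 + 29 + 31 + 30 + 31 + 20 = 568.
The subtraction is earlier − later, so the result is −568 → -568.

-568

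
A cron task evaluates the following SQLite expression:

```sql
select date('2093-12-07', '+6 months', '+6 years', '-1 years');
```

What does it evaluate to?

Adding +6 months to 2093-12-07 gives 2094-06-07.
Adding +6 years to 2094-06-07 gives 2100-06-07.
Adding -1 year to 2100-06-07 gives 2099-06-07.

2099-06-07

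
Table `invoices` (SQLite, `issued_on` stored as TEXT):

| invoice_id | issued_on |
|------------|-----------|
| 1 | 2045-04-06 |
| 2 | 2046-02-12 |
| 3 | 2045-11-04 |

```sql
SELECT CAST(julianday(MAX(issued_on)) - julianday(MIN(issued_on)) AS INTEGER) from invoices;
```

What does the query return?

MIN = 2045-04-06, MAX = 2046-02-12.
24 days remain in April 2045 after the 6th (30 − 6).
Full months from May 2045 through January 2046 contribute their day counts.
Then 12 days into February 2046.
Total: 24 + 31 + 30 + 31 + 31 + 30 + 31 + 30 + 31 + 31 + 12 = 312.

312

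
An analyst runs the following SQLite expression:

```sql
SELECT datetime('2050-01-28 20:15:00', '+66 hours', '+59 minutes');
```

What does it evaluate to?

+66 hours from 2050-01-28 20:15:00 is 2050-01-31 14:15:00 (crosses midnight).
+59 minutes from 2050-01-31 14:15:00 is 2050-01-31 15:14:00.

2050-01-31 15:14:00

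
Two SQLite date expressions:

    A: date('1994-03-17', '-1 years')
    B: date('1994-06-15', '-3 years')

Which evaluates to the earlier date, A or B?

A = 1993-03-17.
B = 1991-06-15.
B is earlier.

B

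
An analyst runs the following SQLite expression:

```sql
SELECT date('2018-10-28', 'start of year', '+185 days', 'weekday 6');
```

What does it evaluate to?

2018-07-07

`start of year` rewinds 2018-10-28 to 2018-01-01.
Applying '+185 days' to 2018-01-01: counting 185 days forward gives 2018-07-05.
`weekday 6` advances to the next Saturday; 2018-07-05 is a Thursday, so it moves forward to 2018-07-07.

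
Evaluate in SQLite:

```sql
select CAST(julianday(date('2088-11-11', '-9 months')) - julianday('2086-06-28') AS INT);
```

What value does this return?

593

Adding -9 months to 2088-11-11 gives 2088-02-11.
2 days remain in June 2086 after the 28th (30 − 28).
Full months from July 2086 through January 2088 contribute their day counts.
Then 11 days into February 2088.
Total: 2 + 31 + 31 + 30 + 31 + 30 + 31 + 31 + 28 + 31 + 30 + 31 + 30 + 31 + 31 + 30 + 31 + 30 + 31 + 31 + 11 = 593.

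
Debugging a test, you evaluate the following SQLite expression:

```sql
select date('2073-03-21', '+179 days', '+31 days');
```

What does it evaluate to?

2073-10-17

Applying '+179 days' to 2073-03-21: counting 179 days forward gives 2073-09-16.
September 2073 has 30 days; 14 remain after the 16th, so 15 days reach 2073-10-01.
Advancing 16 more days within October lands on 2073-10-17.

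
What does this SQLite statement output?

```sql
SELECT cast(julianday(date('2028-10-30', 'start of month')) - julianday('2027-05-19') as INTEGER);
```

`start of month` rewinds 2028-10-30 to 2028-10-01.
12 days remain in May 2027 after the 19th (31 − 19).
Full months from June 2027 through September 2028 contribute their day counts.
Then 1 day into October 2028.
Total: 12 + 30 + 31 + 31 + 30 + 31 + 30 + 31 + 31 + 29 + 31 + 30 + 31 + 30 + 31 + 31 + 30 + 1 = 501.

501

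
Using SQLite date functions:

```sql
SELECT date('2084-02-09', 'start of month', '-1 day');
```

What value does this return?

2084-01-31

`start of month` rewinds 2084-02-09 to 2084-02-01.
Going back 1 day from 2084-02-01 reaches 2084-01-31 (last day of January, 31 days).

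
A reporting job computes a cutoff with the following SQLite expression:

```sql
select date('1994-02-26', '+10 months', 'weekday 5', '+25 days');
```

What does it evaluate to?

1995-01-24

Adding +10 months to 1994-02-26 gives 1994-12-26.
`weekday 5` advances to the next Friday; 1994-12-26 is a Monday, so it moves forward to 1994-12-30.
December 1994 has 31 days; 1 remain after the 30th, so 2 days reach 1995-01-01.
Advancing 23 more days within January lands on 1995-01-24.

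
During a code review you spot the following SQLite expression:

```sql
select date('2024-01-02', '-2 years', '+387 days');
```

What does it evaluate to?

Adding -2 years to 2024-01-02 gives 2022-01-02.
Applying '+387 days' to 2022-01-02: counting 387 days forward gives 2023-01-24.

2023-01-24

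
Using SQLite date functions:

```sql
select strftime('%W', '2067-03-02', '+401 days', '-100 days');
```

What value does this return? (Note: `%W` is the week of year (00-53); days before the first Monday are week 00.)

52

First apply '+401 days', '-100 days': 2067-03-02 → 2067-12-28.
2067-12-28 is a Wednesday. SQLite's %W counts Mondays since the year started; the result is 52.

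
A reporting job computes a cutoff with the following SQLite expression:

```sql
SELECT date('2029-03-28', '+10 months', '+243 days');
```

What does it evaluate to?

Adding +10 months to 2029-03-28 gives 2030-01-28.
Applying '+243 days' to 2030-01-28: counting 243 days forward gives 2030-09-28.

2030-09-28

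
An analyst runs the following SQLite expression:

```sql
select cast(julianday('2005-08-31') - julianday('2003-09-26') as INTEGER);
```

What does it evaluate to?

705

4 days remain in September 2003 after the 26th (30 − 26).
Full months from October 2003 through July 2005 contribute their day counts.
Then 31 days into August 2005.
Total: 4 + 31 + 30 + 31 + 31 + 29 + 31 + 30 + 31 + 30 + 31 + 31 + 30 + 31 + 30 + 31 + 31 + 28 + 31 + 30 + 31 + 30 + 31 + 31 = 705.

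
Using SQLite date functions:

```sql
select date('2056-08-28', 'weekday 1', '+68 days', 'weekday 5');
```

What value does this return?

`weekday 1` advances to the next Monday; 2056-08-28 is already a Monday, so it stays at 2056-08-28.
Applying '+68 days' to 2056-08-28: counting 68 days forward gives 2056-11-04.
`weekday 5` advances to the next Friday; 2056-11-04 is a Saturday, so it moves forward to 2056-11-10.

2056-11-10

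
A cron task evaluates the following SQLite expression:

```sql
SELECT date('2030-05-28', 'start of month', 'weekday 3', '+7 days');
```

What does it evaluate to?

2030-05-08

`start of month` rewinds 2030-05-28 to 2030-05-01.
`weekday 3` advances to the next Wednesday; 2030-05-01 is already a Wednesday, so it stays at 2030-05-01.
Advancing 7 more days within May lands on 2030-05-08.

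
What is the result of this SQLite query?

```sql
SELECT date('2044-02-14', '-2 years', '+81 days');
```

2042-05-06

Adding -2 years to 2044-02-14 gives 2042-02-14.
Applying '+81 days' to 2042-02-14: counting 81 days forward gives 2042-05-06.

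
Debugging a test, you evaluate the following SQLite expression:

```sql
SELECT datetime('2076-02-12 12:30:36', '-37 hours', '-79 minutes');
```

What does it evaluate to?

-37 hours from 2076-02-12 12:30:36 is 2076-02-10 23:30:36 (crosses midnight).
79 minutes = 1h 19m; -79 minutes from 2076-02-10 23:30:36 is 2076-02-10 22:11:36.

2076-02-10 22:11:36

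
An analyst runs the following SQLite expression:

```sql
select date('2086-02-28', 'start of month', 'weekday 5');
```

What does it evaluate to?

2086-02-01

`start of month` rewinds 2086-02-28 to 2086-02-01.
`weekday 5` advances to the next Friday; 2086-02-01 is already a Friday, so it stays at 2086-02-01.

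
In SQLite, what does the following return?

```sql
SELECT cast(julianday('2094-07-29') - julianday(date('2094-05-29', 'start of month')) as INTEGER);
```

`start of month` rewinds 2094-05-29 to 2094-05-01.
30 days remain in May 2094 after the 1st (31 − 1).
June 2094: 30 days.
Then 29 days into July 2094.
Total: 30 + 30 + 29 = 89.

89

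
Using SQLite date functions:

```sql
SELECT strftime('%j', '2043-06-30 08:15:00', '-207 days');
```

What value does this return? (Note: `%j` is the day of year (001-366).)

339

First apply '-207 days': 2043-06-30 08:15:00 → 2042-12-05 08:15:00.
Day-of-year for 2042-12-05: days since 2042-01-01 inclusive = 339, zero-padded to 339.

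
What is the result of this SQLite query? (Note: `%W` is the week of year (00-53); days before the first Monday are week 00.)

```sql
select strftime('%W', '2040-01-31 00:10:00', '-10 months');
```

First apply '-10 months': 2040-01-31 00:10:00 → 2039-03-31 00:10:00.
2039-03-31 is a Thursday. SQLite's %W counts Mondays since the year started; the result is 13.

13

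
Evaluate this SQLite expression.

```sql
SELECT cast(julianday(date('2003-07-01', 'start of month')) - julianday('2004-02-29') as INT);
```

-243

`start of month` rewinds 2003-07-01 to 2003-07-01.
30 days remain in July 2003 after the 1st (31 − 1).
Full months from August 2003 through January 2004 contribute their day counts.
Then 29 days into February 2004.
Total: 30 + 31 + 30 + 31 + 30 + 31 + 31 + 29 = 243.
The subtraction is earlier − later, so the result is −243 → -243.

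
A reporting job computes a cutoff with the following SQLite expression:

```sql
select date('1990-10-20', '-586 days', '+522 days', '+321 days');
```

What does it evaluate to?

Applying '-586 days' to 1990-10-20: counting 586 days back gives 1989-03-13.
Applying '+522 days' to 1989-03-13: counting 522 days forward gives 1990-08-17.
Applying '+321 days' to 1990-08-17: counting 321 days forward gives 1991-07-04.

1991-07-04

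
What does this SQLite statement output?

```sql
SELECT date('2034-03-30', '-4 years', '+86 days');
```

2030-06-24

Adding -4 years to 2034-03-30 gives 2030-03-30.
Applying '+86 days' to 2030-03-30: counting 86 days forward gives 2030-06-24.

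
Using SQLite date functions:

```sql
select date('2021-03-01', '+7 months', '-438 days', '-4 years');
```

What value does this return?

Adding +7 months to 2021-03-01 gives 2021-10-01.
Applying '-438 days' to 2021-10-01: counting 438 days back gives 2020-07-20.
Adding -4 years to 2020-07-20 gives 2016-07-20.

2016-07-20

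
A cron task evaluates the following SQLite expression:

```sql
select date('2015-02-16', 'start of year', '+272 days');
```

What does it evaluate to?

2015-09-30

`start of year` rewinds 2015-02-16 to 2015-01-01.
Applying '+272 days' to 2015-01-01: counting 272 days forward gives 2015-09-30.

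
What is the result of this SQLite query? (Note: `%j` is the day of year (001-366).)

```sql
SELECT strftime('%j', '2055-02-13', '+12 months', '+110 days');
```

First apply '+12 months', '+110 days': 2055-02-13 → 2056-06-02.
Day-of-year for 2056-06-02: days since 2056-01-01 inclusive = 154, zero-padded to 154.

154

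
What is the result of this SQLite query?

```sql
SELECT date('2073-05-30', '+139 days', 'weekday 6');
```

Applying '+139 days' to 2073-05-30: counting 139 days forward gives 2073-10-16.
`weekday 6` advances to the next Saturday; 2073-10-16 is a Monday, so it moves forward to 2073-10-21.

2073-10-21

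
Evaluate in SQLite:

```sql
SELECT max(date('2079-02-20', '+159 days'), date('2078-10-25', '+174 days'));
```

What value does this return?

date('2079-02-20', '+159 days') → 2079-07-29.
date('2078-10-25', '+174 days') → 2079-04-17.
Later of the two is 2079-07-29.

2079-07-29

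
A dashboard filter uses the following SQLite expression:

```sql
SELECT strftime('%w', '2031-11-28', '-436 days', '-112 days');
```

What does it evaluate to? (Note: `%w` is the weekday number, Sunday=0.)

First apply '-436 days', '-112 days': 2031-11-28 → 2030-05-29.
2030-05-29 is a Wednesday; with Sunday=0 that is 3.

3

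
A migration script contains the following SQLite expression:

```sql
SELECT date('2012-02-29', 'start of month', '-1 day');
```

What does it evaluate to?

2012-01-31

`start of month` rewinds 2012-02-29 to 2012-02-01.
Going back 1 day from 2012-02-01 reaches 2012-01-31 (last day of January, 31 days).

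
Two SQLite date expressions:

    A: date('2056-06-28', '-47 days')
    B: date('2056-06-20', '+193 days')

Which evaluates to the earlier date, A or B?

A = 2056-05-12.
B = 2056-12-30.
A is earlier.

A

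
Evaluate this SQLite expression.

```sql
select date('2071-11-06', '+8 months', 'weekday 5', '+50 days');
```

Adding +8 months to 2071-11-06 gives 2072-07-06.
`weekday 5` advances to the next Friday; 2072-07-06 is a Wednesday, so it moves forward to 2072-07-08.
Applying '+50 days' to 2072-07-08: counting 50 days forward gives 2072-08-27.

2072-08-27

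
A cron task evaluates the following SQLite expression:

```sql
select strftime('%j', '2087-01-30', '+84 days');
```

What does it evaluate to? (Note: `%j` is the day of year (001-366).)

First apply '+84 days': 2087-01-30 → 2087-04-24.
Day-of-year for 2087-04-24: days since 2087-01-01 inclusive = 114, zero-padded to 114.

114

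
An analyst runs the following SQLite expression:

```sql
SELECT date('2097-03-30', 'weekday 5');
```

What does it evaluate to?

`weekday 5` advances to the next Friday; 2097-03-30 is a Saturday, so it moves forward to 2097-04-05.

2097-04-05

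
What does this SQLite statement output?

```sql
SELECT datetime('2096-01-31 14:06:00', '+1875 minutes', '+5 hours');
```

2096-02-02 02:21:00

1875 minutes = 31h 15m; +1875 minutes from 2096-01-31 14:06:00 is 2096-02-01 21:21:00 (crosses midnight).
+5 hours from 2096-02-01 21:21:00 is 2096-02-02 02:21:00 (crosses midnight).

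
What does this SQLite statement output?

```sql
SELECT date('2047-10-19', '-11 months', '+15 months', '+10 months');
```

Adding -11 months to 2047-10-19 gives 2046-11-19.
Adding +15 months to 2046-11-19 gives 2048-02-19.
Adding +10 months to 2048-02-19 gives 2048-12-19.

2048-12-19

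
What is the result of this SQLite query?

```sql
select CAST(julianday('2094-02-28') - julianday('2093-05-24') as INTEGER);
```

280

7 days remain in May 2093 after the 24th (31 − 24).
Full months from June 2093 through January 2094 contribute their day counts.
Then 28 days into February 2094.
Total: 7 + 30 + 31 + 31 + 30 + 31 + 30 + 31 + 31 + 28 = 280.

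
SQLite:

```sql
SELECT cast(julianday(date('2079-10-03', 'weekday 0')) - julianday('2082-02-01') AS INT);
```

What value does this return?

-847

`weekday 0` advances to the next Sunday; 2079-10-03 is a Tuesday, so it moves forward to 2079-10-08.
23 days remain in October 2079 after the 8th (31 − 8).
Full months from November 2079 through January 2082 contribute their day counts.
Then 1 day into February 2082.
Total: 23 + 30 + 31 + 31 + 29 + 31 + 30 + 31 + 30 + 31 + 31 + 30 + 31 + 30 + 31 + 31 + 28 + 31 + 30 + 31 + 30 + 31 + 31 + 30 + 31 + 30 + 31 + 31 + 1 = 847.
The subtraction is earlier − later, so the result is −847 → -847.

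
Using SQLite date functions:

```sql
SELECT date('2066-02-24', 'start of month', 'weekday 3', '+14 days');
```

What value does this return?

`start of month` rewinds 2066-02-24 to 2066-02-01.
`weekday 3` advances to the next Wednesday; 2066-02-01 is a Monday, so it moves forward to 2066-02-03.
Advancing 14 more days within February lands on 2066-02-17.

2066-02-17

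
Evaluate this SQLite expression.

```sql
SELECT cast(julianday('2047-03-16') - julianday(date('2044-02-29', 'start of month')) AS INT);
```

`start of month` rewinds 2044-02-29 to 2044-02-01.
28 days remain in February 2044 after the 1st (29 − 1).
Full months from March 2044 through February 2047 contribute their day counts.
Then 16 days into March 2047.
Total: 28 + 31 + 30 + 31 + 30 + 31 + 31 + 30 + 31 + 30 + 31 + 31 + 28 + 31 + 30 + 31 + 30 + 31 + 31 + 30 + 31 + 30 + 31 + 31 + 28 + 31 + 30 + 31 + 30 + 31 + 31 + 30 + 31 + 30 + 31 + 31 + 28 + 16 = 1139.

1139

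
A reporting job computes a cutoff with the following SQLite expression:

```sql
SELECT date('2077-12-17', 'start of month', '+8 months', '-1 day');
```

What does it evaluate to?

2078-07-31

`start of month` rewinds 2077-12-17 to 2077-12-01.
Adding +8 months to 2077-12-01 gives 2078-08-01.
Going back 1 day from 2078-08-01 reaches 2078-07-31 (last day of July, 31 days).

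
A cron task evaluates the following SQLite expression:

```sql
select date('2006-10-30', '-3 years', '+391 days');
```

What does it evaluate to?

Adding -3 years to 2006-10-30 gives 2003-10-30.
Applying '+391 days' to 2003-10-30: counting 391 days forward gives 2004-11-24.

2004-11-24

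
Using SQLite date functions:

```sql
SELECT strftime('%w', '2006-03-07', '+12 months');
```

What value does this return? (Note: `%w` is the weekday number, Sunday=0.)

3

First apply '+12 months': 2006-03-07 → 2007-03-07.
2007-03-07 is a Wednesday; with Sunday=0 that is 3.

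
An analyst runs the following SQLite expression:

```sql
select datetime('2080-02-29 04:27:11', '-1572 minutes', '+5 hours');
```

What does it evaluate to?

1572 minutes = 26h 12m; -1572 minutes from 2080-02-29 04:27:11 is 2080-02-28 02:15:11 (crosses midnight).
+5 hours from 2080-02-28 02:15:11 is 2080-02-28 07:15:11.

2080-02-28 07:15:11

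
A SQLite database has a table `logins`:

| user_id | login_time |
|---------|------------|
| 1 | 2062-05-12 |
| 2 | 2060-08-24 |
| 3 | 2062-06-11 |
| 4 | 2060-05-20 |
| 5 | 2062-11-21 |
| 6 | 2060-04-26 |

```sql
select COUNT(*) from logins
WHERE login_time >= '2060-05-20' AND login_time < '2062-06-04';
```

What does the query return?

Rows in [2060-05-20, 2062-06-04): 2062-05-12, 2060-08-24, 2060-05-20 → 3 rows.

3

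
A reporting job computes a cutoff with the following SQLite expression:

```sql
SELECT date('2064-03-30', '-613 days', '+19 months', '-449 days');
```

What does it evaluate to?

Applying '-613 days' to 2064-03-30: counting 613 days back gives 2062-07-26.
Adding +19 months to 2062-07-26 gives 2064-02-26.
Applying '-449 days' to 2064-02-26: counting 449 days back gives 2062-12-04.

2062-12-04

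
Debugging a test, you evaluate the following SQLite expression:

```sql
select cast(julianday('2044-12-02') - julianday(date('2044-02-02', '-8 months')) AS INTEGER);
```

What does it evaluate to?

Adding -8 months to 2044-02-02 gives 2043-06-02.
28 days remain in June 2043 after the 2nd (30 − 2).
Full months from July 2043 through November 2044 contribute their day counts.
Then 2 days into December 2044.
Total: 28 + 31 + 31 + 30 + 31 + 30 + 31 + 31 + 29 + 31 + 30 + 31 + 30 + 31 + 31 + 30 + 31 + 30 + 2 = 549.

549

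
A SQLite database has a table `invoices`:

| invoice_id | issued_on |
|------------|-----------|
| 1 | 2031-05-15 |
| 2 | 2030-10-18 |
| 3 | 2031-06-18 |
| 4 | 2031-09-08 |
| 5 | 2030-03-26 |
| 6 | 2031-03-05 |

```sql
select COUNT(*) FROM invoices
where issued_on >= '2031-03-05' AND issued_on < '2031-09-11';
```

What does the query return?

4

Rows in [2031-03-05, 2031-09-11): 2031-05-15, 2031-06-18, 2031-09-08, 2031-03-05 → 4 rows.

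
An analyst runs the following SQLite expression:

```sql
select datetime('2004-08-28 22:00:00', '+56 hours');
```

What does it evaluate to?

2004-08-31 06:00:00

+56 hours from 2004-08-28 22:00:00 is 2004-08-31 06:00:00 (crosses midnight).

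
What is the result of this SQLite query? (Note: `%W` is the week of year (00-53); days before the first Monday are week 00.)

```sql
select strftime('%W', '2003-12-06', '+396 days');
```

01

First apply '+396 days': 2003-12-06 → 2005-01-05.
2005-01-05 is a Wednesday. SQLite's %W counts Mondays since the year started; the result is 01.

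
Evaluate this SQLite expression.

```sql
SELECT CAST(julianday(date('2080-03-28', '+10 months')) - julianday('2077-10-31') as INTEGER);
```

Adding +10 months to 2080-03-28 gives 2081-01-28.
0 days remain in October 2077 after the 31st (31 − 31).
Full months from November 2077 through December 2080 contribute their day counts.
Then 28 days into January 2081.
Total: 0 + 30 + 31 + 31 + 28 + 31 + 30 + 31 + 30 + 31 + 31 + 30 + 31 + 30 + 31 + 31 + 28 + 31 + 30 + 31 + 30 + 31 + 31 + 30 + 31 + 30 + 31 + 31 + 29 + 31 + 30 + 31 + 30 + 31 + 31 + 30 + 31 + 30 + 31 + 28 = 1185.

1185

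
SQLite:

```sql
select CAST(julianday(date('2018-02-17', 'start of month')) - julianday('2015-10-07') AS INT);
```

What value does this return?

848

`start of month` rewinds 2018-02-17 to 2018-02-01.
24 days remain in October 2015 after the 7th (31 − 7).
Full months from November 2015 through January 2018 contribute their day counts.
Then 1 day into February 2018.
Total: 24 + 30 + 31 + 31 + 29 + 31 + 30 + 31 + 30 + 31 + 31 + 30 + 31 + 30 + 31 + 31 + 28 + 31 + 30 + 31 + 30 + 31 + 31 + 30 + 31 + 30 + 31 + 31 + 1 = 848.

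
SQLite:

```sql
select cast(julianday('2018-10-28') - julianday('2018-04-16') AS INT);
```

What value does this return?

195

14 days remain in April 2018 after the 16th (30 − 16).
May 2018: 31 days.
June 2018: 30 days.
July 2018: 31 days.
August 2018: 31 days.
September 2018: 30 days.
Then 28 days into October 2018.
Total: 14 + 31 + 30 + 31 + 31 + 30 + 28 = 195.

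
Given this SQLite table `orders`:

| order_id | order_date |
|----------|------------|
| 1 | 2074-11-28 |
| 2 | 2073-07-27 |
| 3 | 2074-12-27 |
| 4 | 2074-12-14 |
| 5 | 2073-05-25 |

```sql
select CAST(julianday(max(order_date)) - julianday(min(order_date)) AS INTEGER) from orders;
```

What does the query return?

MIN = 2073-05-25, MAX = 2074-12-27.
6 days remain in May 2073 after the 25th (31 − 25).
Full months from June 2073 through November 2074 contribute their day counts.
Then 27 days into December 2074.
Total: 6 + 30 + 31 + 31 + 30 + 31 + 30 + 31 + 31 + 28 + 31 + 30 + 31 + 30 + 31 + 31 + 30 + 31 + 30 + 27 = 581.

581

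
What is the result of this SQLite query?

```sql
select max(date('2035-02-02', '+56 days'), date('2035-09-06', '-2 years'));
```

2035-03-30

date('2035-02-02', '+56 days') → 2035-03-30.
date('2035-09-06', '-2 years') → 2033-09-06.
Later of the two is 2035-03-30.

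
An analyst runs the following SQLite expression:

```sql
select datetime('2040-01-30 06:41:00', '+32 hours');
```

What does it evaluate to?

2040-01-31 14:41:00

+32 hours from 2040-01-30 06:41:00 is 2040-01-31 14:41:00 (crosses midnight).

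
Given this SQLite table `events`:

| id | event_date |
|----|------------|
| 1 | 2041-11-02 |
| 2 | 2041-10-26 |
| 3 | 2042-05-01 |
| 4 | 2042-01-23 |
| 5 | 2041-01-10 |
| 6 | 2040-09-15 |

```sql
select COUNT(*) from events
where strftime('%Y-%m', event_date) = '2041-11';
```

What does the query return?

1

Rows with year-month 2041-11: 2041-11-02 → 1.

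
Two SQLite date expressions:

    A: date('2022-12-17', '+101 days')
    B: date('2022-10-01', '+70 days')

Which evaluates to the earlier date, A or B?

B

A = 2023-03-28.
B = 2022-12-10.
B is earlier.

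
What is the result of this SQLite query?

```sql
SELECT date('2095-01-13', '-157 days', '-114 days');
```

Applying '-157 days' to 2095-01-13: counting 157 days back gives 2094-08-09.
Applying '-114 days' to 2094-08-09: counting 114 days back gives 2094-04-17.

2094-04-17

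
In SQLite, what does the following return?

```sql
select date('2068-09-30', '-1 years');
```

2067-09-30

Adding -1 year to 2068-09-30 gives 2067-09-30.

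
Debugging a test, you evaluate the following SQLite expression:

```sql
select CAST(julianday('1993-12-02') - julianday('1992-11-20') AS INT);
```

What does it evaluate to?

10 days remain in November 1992 after the 20th (30 − 20).
Full months from December 1992 through November 1993 contribute their day counts.
Then 2 days into December 1993.
Total: 10 + 31 + 31 + 28 + 31 + 30 + 31 + 30 + 31 + 31 + 30 + 31 + 30 + 2 = 377.

377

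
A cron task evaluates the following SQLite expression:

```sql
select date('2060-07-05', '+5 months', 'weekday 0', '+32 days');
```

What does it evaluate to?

2061-01-06

Adding +5 months to 2060-07-05 gives 2060-12-05.
`weekday 0` advances to the next Sunday; 2060-12-05 is already a Sunday, so it stays at 2060-12-05.
December 2060 has 31 days; 26 remain after the 5th, so 27 days reach 2061-01-01.
Advancing 5 more days within January lands on 2061-01-06.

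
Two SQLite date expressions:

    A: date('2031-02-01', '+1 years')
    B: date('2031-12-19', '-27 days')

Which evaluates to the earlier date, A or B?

A = 2032-02-01.
B = 2031-11-22.
B is earlier.

B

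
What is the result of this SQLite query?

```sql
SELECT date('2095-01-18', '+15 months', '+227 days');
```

Adding +15 months to 2095-01-18 gives 2096-04-18.
Applying '+227 days' to 2096-04-18: counting 227 days forward gives 2096-12-01.

2096-12-01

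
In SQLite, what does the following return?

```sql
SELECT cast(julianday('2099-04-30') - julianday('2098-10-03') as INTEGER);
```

209

28 days remain in October 2098 after the 3rd (31 − 3).
November 2098: 30 days.
December 2098: 31 days.
January 2099: 31 days.
February 2099: 28 days.
March 2099: 31 days.
Then 30 days into April 2099.
Total: 28 + 30 + 31 + 31 + 28 + 31 + 30 = 209.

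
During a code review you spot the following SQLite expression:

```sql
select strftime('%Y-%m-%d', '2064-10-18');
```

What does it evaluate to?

2064-10-18

`%Y-%m-%d` extracts the ISO date: 2064-10-18.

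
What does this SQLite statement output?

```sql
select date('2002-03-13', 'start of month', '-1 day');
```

2002-02-28

`start of month` rewinds 2002-03-13 to 2002-03-01.
Going back 1 day from 2002-03-01 reaches 2002-02-28 (last day of February, 28 days).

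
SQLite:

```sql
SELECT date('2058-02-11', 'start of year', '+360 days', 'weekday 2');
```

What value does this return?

`start of year` rewinds 2058-02-11 to 2058-01-01.
Applying '+360 days' to 2058-01-01: counting 360 days forward gives 2058-12-27.
`weekday 2` advances to the next Tuesday; 2058-12-27 is a Friday, so it moves forward to 2058-12-31.

2058-12-31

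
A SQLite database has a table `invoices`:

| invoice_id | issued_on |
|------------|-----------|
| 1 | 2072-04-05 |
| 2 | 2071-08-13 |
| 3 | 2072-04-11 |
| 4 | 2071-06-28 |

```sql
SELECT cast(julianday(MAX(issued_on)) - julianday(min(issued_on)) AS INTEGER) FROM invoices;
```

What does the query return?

MIN = 2071-06-28, MAX = 2072-04-11.
2 days remain in June 2071 after the 28th (30 − 28).
Full months from July 2071 through March 2072 contribute their day counts.
Then 11 days into April 2072.
Total: 2 + 31 + 31 + 30 + 31 + 30 + 31 + 31 + 29 + 31 + 11 = 288.

288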